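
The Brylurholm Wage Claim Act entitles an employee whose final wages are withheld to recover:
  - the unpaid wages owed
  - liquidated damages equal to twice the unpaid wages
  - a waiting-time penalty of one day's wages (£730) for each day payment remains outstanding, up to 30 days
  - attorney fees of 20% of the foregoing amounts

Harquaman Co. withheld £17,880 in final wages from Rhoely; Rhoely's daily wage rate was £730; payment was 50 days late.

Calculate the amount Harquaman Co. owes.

Doubled: 2 × £17,880 = £35,760
Penalty days: min(50, 30) = 30
Waiting-time penalty: 30 × £730 = £21,900
Subtotal: £17,880 + £35,760 + £21,900 = £75,540
Attorney fees: 20% of £75,540 = £15,108
Total award: £75,540 + £15,108 = £90,648

£90,648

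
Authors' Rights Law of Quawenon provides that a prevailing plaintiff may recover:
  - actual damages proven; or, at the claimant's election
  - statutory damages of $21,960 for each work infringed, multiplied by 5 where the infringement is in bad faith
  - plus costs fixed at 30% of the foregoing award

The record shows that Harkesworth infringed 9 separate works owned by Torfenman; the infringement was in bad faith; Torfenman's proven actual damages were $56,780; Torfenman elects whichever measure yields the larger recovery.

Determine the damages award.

$1,284,660

Statutory damages: 9 × $21,960 = $197,640
Multiplied by 5: 5 × $197,640 = $988,200
Greater of actual damages ($56,780) or enhanced statutory damages ($988,200): $988,200
Costs: 30% of $988,200 = $296,460
Award plus costs: $988,200 + $296,460 = $1,284,660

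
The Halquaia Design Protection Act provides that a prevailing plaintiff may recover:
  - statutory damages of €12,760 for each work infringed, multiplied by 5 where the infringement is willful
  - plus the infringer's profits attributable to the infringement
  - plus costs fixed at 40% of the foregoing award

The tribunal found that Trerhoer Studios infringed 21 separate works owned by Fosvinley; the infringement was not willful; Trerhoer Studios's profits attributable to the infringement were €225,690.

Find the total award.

Statutory damages: 21 × €12,760 = €267,960
Infringement not willful: no ×5 enhancement.
Combined award: €267,960 + €225,690 = €493,650
Costs: 40% of €493,650 = €197,460
Award plus costs: €493,650 + €197,460 = €691,110

€691,110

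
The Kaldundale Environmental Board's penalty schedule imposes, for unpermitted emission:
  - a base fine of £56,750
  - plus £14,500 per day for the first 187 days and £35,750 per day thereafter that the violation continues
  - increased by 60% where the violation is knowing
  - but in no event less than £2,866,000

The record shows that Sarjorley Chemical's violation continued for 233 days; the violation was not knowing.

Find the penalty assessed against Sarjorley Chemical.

£4,412,750

First 187 days: 187 × £14,500 = £2,711,500
Remaining days: (233 − 187) × £35,750 = £1,644,500
Per-day component: £2,711,500 + £1,644,500 = £4,356,000
Base plus per-day: £56,750 + £4,356,000 = £4,412,750
The violation was not knowing: no 60% increase.
Minimum £2,866,000: £4,412,750 meets the minimum, no increase.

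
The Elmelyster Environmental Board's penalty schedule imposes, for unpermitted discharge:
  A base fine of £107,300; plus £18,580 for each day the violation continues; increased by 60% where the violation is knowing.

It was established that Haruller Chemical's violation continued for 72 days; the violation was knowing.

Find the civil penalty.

£2,312,096

Per-day component: 72 × £18,580 = £1,337,760
Base plus per-day: £107,300 + £1,337,760 = £1,445,060
Enhancement: 60% of £1,445,060 = £867,036
Enhanced fine: £1,445,060 + £867,036 = £2,312,096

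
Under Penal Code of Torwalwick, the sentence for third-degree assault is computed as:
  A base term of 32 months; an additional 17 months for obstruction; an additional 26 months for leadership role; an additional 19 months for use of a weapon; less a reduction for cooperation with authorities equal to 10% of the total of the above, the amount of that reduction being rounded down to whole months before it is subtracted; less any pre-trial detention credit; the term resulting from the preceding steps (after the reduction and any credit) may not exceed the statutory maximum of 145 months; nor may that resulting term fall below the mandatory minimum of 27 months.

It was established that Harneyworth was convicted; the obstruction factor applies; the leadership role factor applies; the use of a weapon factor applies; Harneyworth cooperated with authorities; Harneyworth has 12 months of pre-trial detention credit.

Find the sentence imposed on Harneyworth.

Obstruction enhancement: +17 months
Leadership role enhancement: +26 months
Use of a weapon enhancement: +19 months
Adjusted term: 32 months + 17 months + 26 months + 19 months = 94 months
Cooperation with authorities reduction: 10% of 94 months = 9 months (rounded down)
After reduction: 94 − 9 = 85 months
Less pre-trial detention credit: 85 months − 12 months = 73 months
Cap at 145 months: 73 months is within the cap, no reduction.
Minimum 27 months: 73 months meets the minimum, no increase.

73 months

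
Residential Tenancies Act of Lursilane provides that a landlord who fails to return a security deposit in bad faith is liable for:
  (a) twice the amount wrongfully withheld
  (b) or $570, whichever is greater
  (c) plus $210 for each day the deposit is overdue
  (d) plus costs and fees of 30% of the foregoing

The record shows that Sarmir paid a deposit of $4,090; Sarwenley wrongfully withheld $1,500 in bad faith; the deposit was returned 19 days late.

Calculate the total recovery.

$9,087

Doubled: 2 × $1,500 = $3,000
Minimum $570: $3,000 meets the minimum, no increase.
Late-return penalty: 19 × $210 = $3,990
Damages plus late penalty: $3,000 + $3,990 = $6,990
Costs and fees: 30% of $6,990 = $2,097
Total recovery: $6,990 + $2,097 = $9,087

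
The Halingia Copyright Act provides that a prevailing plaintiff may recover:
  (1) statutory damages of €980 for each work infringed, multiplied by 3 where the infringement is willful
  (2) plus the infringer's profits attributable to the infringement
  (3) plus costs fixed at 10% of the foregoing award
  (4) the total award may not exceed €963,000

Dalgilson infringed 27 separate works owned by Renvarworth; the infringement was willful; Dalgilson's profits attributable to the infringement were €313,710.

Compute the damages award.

Statutory damages: 27 × €980 = €26,460
Trebled: 3 × €26,460 = €79,380
Combined award: €79,380 + €313,710 = €393,090
Costs: 10% of €393,090 = €39,309
Award plus costs: €393,090 + €39,309 = €432,399
Cap at €963,000: €432,399 is within the cap, no reduction.

€432,399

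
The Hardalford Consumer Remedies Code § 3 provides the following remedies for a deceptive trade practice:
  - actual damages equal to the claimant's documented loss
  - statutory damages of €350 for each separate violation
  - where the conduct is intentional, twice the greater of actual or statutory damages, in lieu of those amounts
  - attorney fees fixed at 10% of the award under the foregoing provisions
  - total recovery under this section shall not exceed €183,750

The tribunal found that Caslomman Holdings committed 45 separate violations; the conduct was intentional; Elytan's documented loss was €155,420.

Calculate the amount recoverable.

Statutory damages: 45 × €350 = €15,750
Greater of actual damages (€155,420) or statutory damages (€15,750): €155,420
Doubled: 2 × €155,420 = €310,840
Attorney fees: 10% of €310,840 = €31,084
Total before cap: €310,840 + €31,084 = €341,924
Cap at €183,750: €341,924 exceeds the cap → €183,750

Total recovery: €183,750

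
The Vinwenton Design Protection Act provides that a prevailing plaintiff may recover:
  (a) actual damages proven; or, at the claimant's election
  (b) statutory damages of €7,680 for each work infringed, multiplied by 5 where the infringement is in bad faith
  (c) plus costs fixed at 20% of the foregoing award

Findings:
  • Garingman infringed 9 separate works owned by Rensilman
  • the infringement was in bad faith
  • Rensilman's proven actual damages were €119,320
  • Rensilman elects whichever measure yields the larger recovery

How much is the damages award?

€414,720

Statutory damages: 9 × €7,680 = €69,120
Multiplied by 5: 5 × €69,120 = €345,600
Greater of actual damages (€119,320) or enhanced statutory damages (€345,600): €345,600
Costs: 20% of €345,600 = €69,120
Award plus costs: €345,600 + €69,120 = €414,720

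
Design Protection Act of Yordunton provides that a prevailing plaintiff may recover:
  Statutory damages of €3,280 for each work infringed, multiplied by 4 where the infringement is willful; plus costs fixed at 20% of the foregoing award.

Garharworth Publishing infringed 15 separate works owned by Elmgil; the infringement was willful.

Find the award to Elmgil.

€236,160

Statutory damages: 15 × €3,280 = €49,200
Multiplied by 4: 4 × €49,200 = €196,800
Costs: 20% of €196,800 = €39,360
Award plus costs: €196,800 + €39,360 = €236,160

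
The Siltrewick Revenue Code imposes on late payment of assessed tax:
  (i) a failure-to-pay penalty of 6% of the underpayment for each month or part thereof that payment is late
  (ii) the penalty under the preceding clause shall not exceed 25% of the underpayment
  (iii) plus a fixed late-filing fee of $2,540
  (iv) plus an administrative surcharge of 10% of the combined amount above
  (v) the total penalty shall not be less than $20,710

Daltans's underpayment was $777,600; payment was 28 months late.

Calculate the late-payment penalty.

$216,634

Accrued rate: 6% × 28 = 168%, capped at 25% → 25%
Failure-to-pay penalty: 25% of $777,600 = $194,400
Penalty before surcharge: $194,400 + $2,540 = $196,940
Administrative surcharge: 10% of $196,940 = $19,694
Total penalty: $196,940 + $19,694 = $216,634
Minimum $20,710: $216,634 meets the minimum, no increase.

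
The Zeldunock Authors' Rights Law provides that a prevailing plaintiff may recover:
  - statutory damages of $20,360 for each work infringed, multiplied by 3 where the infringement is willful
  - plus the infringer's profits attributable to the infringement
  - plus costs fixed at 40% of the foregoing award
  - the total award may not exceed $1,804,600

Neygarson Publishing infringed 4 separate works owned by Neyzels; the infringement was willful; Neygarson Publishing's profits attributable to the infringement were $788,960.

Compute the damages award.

$1,446,592

Statutory damages: 4 × $20,360 = $81,440
Trebled: 3 × $81,440 = $244,320
Combined award: $244,320 + $788,960 = $1,033,280
Costs: 40% of $1,033,280 = $413,312
Award plus costs: $1,033,280 + $413,312 = $1,446,592
Cap at $1,804,600: $1,446,592 is within the cap, no reduction.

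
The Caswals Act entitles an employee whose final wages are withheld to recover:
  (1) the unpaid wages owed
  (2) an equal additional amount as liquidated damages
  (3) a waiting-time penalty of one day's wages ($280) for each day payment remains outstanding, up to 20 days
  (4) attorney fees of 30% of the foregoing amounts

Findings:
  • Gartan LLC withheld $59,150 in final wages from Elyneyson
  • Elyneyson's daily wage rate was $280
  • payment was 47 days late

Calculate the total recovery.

Liquidated damages (equal amount): $59,150
Penalty days: min(47, 20) = 20
Waiting-time penalty: 20 × $280 = $5,600
Subtotal: $59,150 + $59,150 + $5,600 = $123,900
Attorney fees: 30% of $123,900 = $37,170
Total award: $123,900 + $37,170 = $161,070

$161,070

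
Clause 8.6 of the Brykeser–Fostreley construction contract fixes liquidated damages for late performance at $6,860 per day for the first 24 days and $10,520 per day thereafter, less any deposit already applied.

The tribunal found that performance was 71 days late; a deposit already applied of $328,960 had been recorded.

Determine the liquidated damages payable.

First 24 days: 24 × $6,860 = $164,640
Remaining days: (71 − 24) × $10,520 = $494,440
Accrued per-day damages: $164,640 + $494,440 = $659,080
Less deposit already applied: $659,080 − $328,960 = $330,120

$330,120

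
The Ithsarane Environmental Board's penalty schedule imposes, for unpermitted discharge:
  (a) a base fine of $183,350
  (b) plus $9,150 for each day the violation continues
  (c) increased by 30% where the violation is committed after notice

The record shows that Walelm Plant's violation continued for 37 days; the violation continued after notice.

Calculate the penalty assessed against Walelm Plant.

$678,470

Per-day component: 37 × $9,150 = $338,550
Base plus per-day: $183,350 + $338,550 = $521,900
Enhancement: 30% of $521,900 = $156,570
Enhanced fine: $521,900 + $156,570 = $678,470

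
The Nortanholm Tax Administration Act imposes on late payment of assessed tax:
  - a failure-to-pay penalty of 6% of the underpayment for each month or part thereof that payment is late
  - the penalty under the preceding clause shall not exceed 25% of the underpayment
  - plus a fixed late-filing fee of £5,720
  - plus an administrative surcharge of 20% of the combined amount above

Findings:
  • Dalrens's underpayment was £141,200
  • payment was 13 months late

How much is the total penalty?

Accrued rate: 6% × 13 = 78%, capped at 25% → 25%
Failure-to-pay penalty: 25% of £141,200 = £35,300
Penalty before surcharge: £35,300 + £5,720 = £41,020
Administrative surcharge: 20% of £41,020 = £8,204
Total penalty: £41,020 + £8,204 = £49,224

Penalty: £49,224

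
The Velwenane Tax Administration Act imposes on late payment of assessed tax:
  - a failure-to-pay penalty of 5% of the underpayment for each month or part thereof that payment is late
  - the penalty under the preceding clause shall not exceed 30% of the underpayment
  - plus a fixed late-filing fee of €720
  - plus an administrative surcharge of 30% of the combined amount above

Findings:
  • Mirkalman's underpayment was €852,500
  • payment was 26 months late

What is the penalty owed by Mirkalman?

Accrued rate: 5% × 26 = 130%, capped at 30% → 30%
Failure-to-pay penalty: 30% of €852,500 = €255,750
Penalty before surcharge: €255,750 + €720 = €256,470
Administrative surcharge: 30% of €256,470 = €76,941
Total penalty: €256,470 + €76,941 = €333,411

Penalty: €333,411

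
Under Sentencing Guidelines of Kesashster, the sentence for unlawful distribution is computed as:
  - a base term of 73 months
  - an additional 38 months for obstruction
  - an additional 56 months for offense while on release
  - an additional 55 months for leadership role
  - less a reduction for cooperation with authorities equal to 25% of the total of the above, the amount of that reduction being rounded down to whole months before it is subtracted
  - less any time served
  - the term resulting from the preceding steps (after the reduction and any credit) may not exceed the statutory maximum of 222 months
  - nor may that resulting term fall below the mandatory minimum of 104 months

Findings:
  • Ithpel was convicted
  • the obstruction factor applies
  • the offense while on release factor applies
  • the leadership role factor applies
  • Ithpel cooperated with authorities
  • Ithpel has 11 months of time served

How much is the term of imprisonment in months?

Sentence: 156 months

Obstruction enhancement: +38 months
Offense while on release enhancement: +56 months
Leadership role enhancement: +55 months
Adjusted term: 73 months + 38 months + 56 months + 55 months = 222 months
Cooperation with authorities reduction: 25% of 222 months = 55 months (rounded down)
After reduction: 222 − 55 = 167 months
Less time served: 167 months − 11 months = 156 months
Cap at 222 months: 156 months is within the cap, no reduction.
Minimum 104 months: 156 months meets the minimum, no increase.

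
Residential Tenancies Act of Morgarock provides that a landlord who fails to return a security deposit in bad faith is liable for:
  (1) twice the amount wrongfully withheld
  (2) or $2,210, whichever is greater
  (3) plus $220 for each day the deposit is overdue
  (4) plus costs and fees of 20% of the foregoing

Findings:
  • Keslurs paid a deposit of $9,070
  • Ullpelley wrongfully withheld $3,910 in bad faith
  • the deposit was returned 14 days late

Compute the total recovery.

Recovery: $13,080

Doubled: 2 × $3,910 = $7,820
Minimum $2,210: $7,820 meets the minimum, no increase.
Late-return penalty: 14 × $220 = $3,080
Damages plus late penalty: $7,820 + $3,080 = $10,900
Costs and fees: 20% of $10,900 = $2,180
Total recovery: $10,900 + $2,180 = $13,080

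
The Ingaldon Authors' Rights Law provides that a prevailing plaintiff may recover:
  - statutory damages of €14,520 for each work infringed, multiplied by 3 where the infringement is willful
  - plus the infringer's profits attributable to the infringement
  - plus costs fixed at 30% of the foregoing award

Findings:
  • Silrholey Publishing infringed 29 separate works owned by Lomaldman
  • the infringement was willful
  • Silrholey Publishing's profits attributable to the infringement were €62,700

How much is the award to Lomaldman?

€1,723,722

Statutory damages: 29 × €14,520 = €421,080
Trebled: 3 × €421,080 = €1,263,240
Combined award: €1,263,240 + €62,700 = €1,325,940
Costs: 30% of €1,325,940 = €397,782
Award plus costs: €1,325,940 + €397,782 = €1,723,722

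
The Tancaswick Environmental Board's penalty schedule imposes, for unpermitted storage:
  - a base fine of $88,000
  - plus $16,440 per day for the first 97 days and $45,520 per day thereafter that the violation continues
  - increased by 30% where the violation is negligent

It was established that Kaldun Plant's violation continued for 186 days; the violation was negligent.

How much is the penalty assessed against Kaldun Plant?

First 97 days: 97 × $16,440 = $1,594,680
Remaining days: (186 − 97) × $45,520 = $4,051,280
Per-day component: $1,594,680 + $4,051,280 = $5,645,960
Base plus per-day: $88,000 + $5,645,960 = $5,733,960
Enhancement: 30% of $5,733,960 = $1,720,188
Enhanced fine: $5,733,960 + $1,720,188 = $7,454,148

$7,454,148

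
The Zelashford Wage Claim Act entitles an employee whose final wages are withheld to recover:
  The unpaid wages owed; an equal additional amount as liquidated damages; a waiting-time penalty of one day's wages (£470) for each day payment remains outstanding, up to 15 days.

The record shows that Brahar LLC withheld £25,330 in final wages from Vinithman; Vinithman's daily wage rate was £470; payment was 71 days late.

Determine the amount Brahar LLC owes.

£57,710

Liquidated damages (equal amount): £25,330
Penalty days: min(71, 15) = 15
Waiting-time penalty: 15 × £470 = £7,050
Total award: £25,330 + £25,330 + £7,050 = £57,710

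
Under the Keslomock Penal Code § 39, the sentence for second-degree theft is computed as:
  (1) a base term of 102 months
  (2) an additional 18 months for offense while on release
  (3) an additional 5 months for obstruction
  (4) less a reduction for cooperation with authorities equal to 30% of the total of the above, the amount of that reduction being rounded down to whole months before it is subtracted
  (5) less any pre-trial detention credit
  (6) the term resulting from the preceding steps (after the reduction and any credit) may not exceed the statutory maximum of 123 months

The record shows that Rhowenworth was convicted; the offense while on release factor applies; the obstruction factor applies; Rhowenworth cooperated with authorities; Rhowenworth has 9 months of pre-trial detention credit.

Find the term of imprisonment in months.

79 months

Offense while on release enhancement: +18 months
Obstruction enhancement: +5 months
Adjusted term: 102 months + 18 months + 5 months = 125 months
Cooperation with authorities reduction: 30% of 125 months = 37 months (rounded down)
After reduction: 125 − 37 = 88 months
Less pre-trial detention credit: 88 months − 9 months = 79 months
Cap at 123 months: 79 months is within the cap, no reduction.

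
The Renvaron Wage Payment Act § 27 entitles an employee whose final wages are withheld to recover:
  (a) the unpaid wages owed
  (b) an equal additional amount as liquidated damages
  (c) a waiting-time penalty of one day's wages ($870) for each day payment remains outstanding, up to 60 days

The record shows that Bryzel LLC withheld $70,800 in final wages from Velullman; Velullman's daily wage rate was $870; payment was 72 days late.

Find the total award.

$193,800

Liquidated damages (equal amount): $70,800
Penalty days: min(72, 60) = 60
Waiting-time penalty: 60 × $870 = $52,200
Total award: $70,800 + $70,800 + $52,200 = $193,800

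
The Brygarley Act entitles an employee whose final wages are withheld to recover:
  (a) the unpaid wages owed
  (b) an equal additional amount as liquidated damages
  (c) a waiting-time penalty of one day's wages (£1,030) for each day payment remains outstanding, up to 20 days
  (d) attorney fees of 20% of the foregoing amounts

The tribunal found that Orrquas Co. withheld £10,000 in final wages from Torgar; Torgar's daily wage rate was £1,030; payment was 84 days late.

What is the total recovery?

£48,720

Liquidated damages (equal amount): £10,000
Penalty days: min(84, 20) = 20
Waiting-time penalty: 20 × £1,030 = £20,600
Subtotal: £10,000 + £10,000 + £20,600 = £40,600
Attorney fees: 20% of £40,600 = £8,120
Total award: £40,600 + £8,120 = £48,720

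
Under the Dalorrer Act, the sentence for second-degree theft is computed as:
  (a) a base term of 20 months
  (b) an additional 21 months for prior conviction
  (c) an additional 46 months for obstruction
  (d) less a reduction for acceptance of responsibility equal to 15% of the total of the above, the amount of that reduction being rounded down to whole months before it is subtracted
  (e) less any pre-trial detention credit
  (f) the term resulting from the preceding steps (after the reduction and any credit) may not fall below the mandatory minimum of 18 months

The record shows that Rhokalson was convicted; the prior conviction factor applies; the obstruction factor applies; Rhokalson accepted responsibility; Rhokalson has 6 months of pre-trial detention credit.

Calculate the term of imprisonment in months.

68 months

Prior conviction enhancement: +21 months
Obstruction enhancement: +46 months
Adjusted term: 20 months + 21 months + 46 months = 87 months
Acceptance of responsibility reduction: 15% of 87 months = 13 months (rounded down)
After reduction: 87 − 13 = 74 months
Less pre-trial detention credit: 74 months − 6 months = 68 months
Minimum 18 months: 68 months meets the minimum, no increase.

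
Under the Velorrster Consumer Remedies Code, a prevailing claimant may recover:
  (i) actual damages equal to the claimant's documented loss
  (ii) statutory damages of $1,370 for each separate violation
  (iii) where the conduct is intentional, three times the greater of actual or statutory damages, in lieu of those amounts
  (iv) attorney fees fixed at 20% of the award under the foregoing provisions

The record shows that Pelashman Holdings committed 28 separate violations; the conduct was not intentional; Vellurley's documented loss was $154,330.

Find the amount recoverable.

Statutory damages: 28 × $1,370 = $38,360
Conduct not intentional: the in-lieu enhancement does not apply.
Actual plus statutory damages: $154,330 + $38,360 = $192,690
Attorney fees: 20% of $192,690 = $38,538
Total recovery: $192,690 + $38,538 = $231,228

$231,228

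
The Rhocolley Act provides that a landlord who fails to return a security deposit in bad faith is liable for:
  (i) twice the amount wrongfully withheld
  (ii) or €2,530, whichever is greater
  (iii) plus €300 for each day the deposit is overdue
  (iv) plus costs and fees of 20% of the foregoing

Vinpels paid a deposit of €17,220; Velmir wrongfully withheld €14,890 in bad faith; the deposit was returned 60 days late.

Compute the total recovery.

Doubled: 2 × €14,890 = €29,780
Minimum €2,530: €29,780 meets the minimum, no increase.
Late-return penalty: 60 × €300 = €18,000
Damages plus late penalty: €29,780 + €18,000 = €47,780
Costs and fees: 20% of €47,780 = €9,556
Total recovery: €47,780 + €9,556 = €57,336

€57,336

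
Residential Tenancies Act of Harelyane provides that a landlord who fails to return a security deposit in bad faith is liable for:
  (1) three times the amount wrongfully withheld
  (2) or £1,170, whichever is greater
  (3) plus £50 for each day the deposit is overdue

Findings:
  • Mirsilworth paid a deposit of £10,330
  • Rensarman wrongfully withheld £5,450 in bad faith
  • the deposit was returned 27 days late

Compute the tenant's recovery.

Trebled: 3 × £5,450 = £16,350
Minimum £1,170: £16,350 meets the minimum, no increase.
Late-return penalty: 27 × £50 = £1,350
Damages plus late penalty: £16,350 + £1,350 = £17,700

£17,700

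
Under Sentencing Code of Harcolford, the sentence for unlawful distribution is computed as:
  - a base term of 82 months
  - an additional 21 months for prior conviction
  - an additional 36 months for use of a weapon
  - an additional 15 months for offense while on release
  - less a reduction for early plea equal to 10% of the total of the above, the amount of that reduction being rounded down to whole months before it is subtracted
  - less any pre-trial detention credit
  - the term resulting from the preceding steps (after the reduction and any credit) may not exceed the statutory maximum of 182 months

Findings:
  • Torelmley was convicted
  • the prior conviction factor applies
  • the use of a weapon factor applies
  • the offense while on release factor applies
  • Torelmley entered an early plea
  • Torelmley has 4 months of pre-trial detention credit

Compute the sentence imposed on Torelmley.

135 months

Prior conviction enhancement: +21 months
Use of a weapon enhancement: +36 months
Offense while on release enhancement: +15 months
Adjusted term: 82 months + 21 months + 36 months + 15 months = 154 months
Early plea reduction: 10% of 154 months = 15 months (rounded down)
After reduction: 154 − 15 = 139 months
Less pre-trial detention credit: 139 months − 4 months = 135 months
Cap at 182 months: 135 months is within the cap, no reduction.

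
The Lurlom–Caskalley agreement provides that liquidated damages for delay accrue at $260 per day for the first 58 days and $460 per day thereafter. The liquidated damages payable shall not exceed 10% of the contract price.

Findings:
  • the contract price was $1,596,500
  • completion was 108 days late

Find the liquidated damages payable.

First 58 days: 58 × $260 = $15,080
Remaining days: (108 − 58) × $460 = $23,000
Accrued per-day damages: $15,080 + $23,000 = $38,080
Cap: 10% of $1,596,500 = $159,650
Cap at $159,650: $38,080 is within the cap, no reduction.

$38,080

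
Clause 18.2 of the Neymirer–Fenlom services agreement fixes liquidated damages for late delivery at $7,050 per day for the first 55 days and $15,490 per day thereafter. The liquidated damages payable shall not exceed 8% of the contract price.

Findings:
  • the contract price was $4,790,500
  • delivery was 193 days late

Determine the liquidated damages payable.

First 55 days: 55 × $7,050 = $387,750
Remaining days: (193 − 55) × $15,490 = $2,137,620
Accrued per-day damages: $387,750 + $2,137,620 = $2,525,370
Cap: 8% of $4,790,500 = $383,240
Cap at $383,240: $2,525,370 exceeds the cap → $383,240

$383,240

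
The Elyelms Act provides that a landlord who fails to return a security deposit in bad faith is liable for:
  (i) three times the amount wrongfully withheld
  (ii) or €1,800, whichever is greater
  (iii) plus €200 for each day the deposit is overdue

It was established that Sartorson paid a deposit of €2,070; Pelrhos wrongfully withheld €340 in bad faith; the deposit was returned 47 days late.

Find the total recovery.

Recovery: €11,200

Trebled: 3 × €340 = €1,020
Minimum €1,800: €1,020 is below the minimum → €1,800
Late-return penalty: 47 × €200 = €9,400
Damages plus late penalty: €1,800 + €9,400 = €11,200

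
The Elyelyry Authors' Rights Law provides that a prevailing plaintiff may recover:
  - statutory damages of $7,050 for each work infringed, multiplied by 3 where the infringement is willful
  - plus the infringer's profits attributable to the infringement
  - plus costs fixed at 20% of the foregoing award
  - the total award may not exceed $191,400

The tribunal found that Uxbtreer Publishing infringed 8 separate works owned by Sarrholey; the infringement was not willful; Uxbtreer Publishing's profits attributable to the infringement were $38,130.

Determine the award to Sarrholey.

Statutory damages: 8 × $7,050 = $56,400
Infringement not willful: no ×3 enhancement.
Combined award: $56,400 + $38,130 = $94,530
Costs: 20% of $94,530 = $18,906
Award plus costs: $94,530 + $18,906 = $113,436
Cap at $191,400: $113,436 is within the cap, no reduction.

$113,436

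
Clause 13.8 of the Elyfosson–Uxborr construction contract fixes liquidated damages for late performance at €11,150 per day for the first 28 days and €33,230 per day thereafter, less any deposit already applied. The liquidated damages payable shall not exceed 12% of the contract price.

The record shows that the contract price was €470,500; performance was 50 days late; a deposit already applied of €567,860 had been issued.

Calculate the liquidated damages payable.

€56,460

First 28 days: 28 × €11,150 = €312,200
Remaining days: (50 − 28) × €33,230 = €731,060
Accrued per-day damages: €312,200 + €731,060 = €1,043,260
Less deposit already applied: €1,043,260 − €567,860 = €475,400
Cap: 12% of €470,500 = €56,460
Cap at €56,460: €475,400 exceeds the cap → €56,460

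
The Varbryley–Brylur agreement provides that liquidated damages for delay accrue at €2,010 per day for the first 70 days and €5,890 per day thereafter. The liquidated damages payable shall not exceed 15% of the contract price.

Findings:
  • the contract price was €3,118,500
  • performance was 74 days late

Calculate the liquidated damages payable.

€164,260

First 70 days: 70 × €2,010 = €140,700
Remaining days: (74 − 70) × €5,890 = €23,560
Accrued per-day damages: €140,700 + €23,560 = €164,260
Cap: 15% of €3,118,500 = €467,775
Cap at €467,775: €164,260 is within the cap, no reduction.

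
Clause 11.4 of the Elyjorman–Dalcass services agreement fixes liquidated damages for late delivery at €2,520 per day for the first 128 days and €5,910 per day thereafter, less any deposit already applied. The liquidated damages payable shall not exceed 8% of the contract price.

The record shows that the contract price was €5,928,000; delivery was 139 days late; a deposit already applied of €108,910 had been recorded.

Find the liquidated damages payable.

First 128 days: 128 × €2,520 = €322,560
Remaining days: (139 − 128) × €5,910 = €65,010
Accrued per-day damages: €322,560 + €65,010 = €387,570
Less deposit already applied: €387,570 − €108,910 = €278,660
Cap: 8% of €5,928,000 = €474,240
Cap at €474,240: €278,660 is within the cap, no reduction.

€278,660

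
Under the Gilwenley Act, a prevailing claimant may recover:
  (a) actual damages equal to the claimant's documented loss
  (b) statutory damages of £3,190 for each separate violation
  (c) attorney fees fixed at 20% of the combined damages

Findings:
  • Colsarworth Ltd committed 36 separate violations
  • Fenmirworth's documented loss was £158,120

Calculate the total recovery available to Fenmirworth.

Statutory damages: 36 × £3,190 = £114,840
Combined damages: £158,120 + £114,840 = £272,960
Attorney fees: 20% of £272,960 = £54,592
Total recovery: £272,960 + £54,592 = £327,552

Total recovery: £327,552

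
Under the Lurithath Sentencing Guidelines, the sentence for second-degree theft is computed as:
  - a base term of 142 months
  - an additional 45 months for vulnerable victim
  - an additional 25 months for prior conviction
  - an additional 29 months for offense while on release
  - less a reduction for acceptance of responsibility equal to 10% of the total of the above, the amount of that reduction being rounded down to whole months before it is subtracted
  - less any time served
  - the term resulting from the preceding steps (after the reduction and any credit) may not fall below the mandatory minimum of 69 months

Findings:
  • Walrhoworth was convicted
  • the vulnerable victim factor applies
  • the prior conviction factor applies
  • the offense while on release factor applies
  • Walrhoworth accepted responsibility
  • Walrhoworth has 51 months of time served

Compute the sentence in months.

Vulnerable victim enhancement: +45 months
Prior conviction enhancement: +25 months
Offense while on release enhancement: +29 months
Adjusted term: 142 months + 45 months + 25 months + 29 months = 241 months
Acceptance of responsibility reduction: 10% of 241 months = 24 months (rounded down)
After reduction: 241 − 24 = 217 months
Less time served: 217 months − 51 months = 166 months
Minimum 69 months: 166 months meets the minimum, no increase.

166 months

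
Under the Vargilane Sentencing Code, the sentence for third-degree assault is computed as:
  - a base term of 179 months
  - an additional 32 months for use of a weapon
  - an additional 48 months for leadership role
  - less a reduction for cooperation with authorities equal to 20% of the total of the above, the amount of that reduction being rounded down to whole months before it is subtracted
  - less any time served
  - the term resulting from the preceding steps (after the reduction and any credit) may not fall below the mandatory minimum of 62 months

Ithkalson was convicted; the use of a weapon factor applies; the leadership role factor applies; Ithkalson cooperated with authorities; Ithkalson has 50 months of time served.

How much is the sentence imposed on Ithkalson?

Use of a weapon enhancement: +32 months
Leadership role enhancement: +48 months
Adjusted term: 179 months + 32 months + 48 months = 259 months
Cooperation with authorities reduction: 20% of 259 months = 51 months (rounded down)
After reduction: 259 − 51 = 208 months
Less time served: 208 months − 50 months = 158 months
Minimum 62 months: 158 months meets the minimum, no increase.

158 months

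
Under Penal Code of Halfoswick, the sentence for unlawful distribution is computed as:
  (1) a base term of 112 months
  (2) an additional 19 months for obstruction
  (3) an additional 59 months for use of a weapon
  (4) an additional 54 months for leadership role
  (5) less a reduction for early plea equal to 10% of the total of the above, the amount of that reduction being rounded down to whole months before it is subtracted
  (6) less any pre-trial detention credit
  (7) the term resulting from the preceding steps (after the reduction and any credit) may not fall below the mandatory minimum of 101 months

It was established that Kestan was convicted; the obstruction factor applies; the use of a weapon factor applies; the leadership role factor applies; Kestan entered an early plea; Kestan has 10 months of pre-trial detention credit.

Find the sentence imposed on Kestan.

Obstruction enhancement: +19 months
Use of a weapon enhancement: +59 months
Leadership role enhancement: +54 months
Adjusted term: 112 months + 19 months + 59 months + 54 months = 244 months
Early plea reduction: 10% of 244 months = 24 months (rounded down)
After reduction: 244 − 24 = 220 months
Less pre-trial detention credit: 220 months − 10 months = 210 months
Minimum 101 months: 210 months meets the minimum, no increase.

Sentence: 210 months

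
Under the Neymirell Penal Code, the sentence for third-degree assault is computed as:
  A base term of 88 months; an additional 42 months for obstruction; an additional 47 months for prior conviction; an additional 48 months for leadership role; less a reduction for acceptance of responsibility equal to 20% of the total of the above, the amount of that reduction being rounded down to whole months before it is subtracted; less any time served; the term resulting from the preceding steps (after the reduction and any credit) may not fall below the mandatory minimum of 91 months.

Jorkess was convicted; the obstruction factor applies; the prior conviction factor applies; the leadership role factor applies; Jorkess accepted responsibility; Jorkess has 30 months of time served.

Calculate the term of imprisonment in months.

150 months

Obstruction enhancement: +42 months
Prior conviction enhancement: +47 months
Leadership role enhancement: +48 months
Adjusted term: 88 months + 42 months + 47 months + 48 months = 225 months
Acceptance of responsibility reduction: 20% of 225 months = 45 months (rounded down)
After reduction: 225 − 45 = 180 months
Less time served: 180 months − 30 months = 150 months
Minimum 91 months: 150 months meets the minimum, no increase.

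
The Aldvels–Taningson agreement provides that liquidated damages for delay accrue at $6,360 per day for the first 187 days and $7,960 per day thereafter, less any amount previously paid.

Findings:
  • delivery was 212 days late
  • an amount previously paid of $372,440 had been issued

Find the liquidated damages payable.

$1,015,880

First 187 days: 187 × $6,360 = $1,189,320
Remaining days: (212 − 187) × $7,960 = $199,000
Accrued per-day damages: $1,189,320 + $199,000 = $1,388,320
Less amount previously paid: $1,388,320 − $372,440 = $1,015,880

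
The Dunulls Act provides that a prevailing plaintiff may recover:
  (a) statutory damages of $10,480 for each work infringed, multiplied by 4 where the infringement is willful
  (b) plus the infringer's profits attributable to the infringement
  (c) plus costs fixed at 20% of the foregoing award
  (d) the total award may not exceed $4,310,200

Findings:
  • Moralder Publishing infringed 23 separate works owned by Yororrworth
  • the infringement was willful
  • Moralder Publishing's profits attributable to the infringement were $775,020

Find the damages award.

Award: $2,087,016

Statutory damages: 23 × $10,480 = $241,040
Multiplied by 4: 4 × $241,040 = $964,160
Combined award: $964,160 + $775,020 = $1,739,180
Costs: 20% of $1,739,180 = $347,836
Award plus costs: $1,739,180 + $347,836 = $2,087,016
Cap at $4,310,200: $2,087,016 is within the cap, no reduction.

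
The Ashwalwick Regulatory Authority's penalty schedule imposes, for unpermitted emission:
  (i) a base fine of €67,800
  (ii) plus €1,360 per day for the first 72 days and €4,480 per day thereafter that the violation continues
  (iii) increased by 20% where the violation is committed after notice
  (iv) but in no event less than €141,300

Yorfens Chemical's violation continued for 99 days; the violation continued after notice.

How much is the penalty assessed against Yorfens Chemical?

First 72 days: 72 × €1,360 = €97,920
Remaining days: (99 − 72) × €4,480 = €120,960
Per-day component: €97,920 + €120,960 = €218,880
Base plus per-day: €67,800 + €218,880 = €286,680
Enhancement: 20% of €286,680 = €57,336
Enhanced fine: €286,680 + €57,336 = €344,016
Minimum €141,300: €344,016 meets the minimum, no increase.

€344,016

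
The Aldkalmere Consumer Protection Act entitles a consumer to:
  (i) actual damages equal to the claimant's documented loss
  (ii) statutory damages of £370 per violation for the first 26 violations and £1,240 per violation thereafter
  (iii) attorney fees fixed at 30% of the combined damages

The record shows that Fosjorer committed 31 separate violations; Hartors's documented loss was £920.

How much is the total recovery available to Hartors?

£21,762

First 26 violations: 26 × £370 = £9,620
Remaining violations: (31 − 26) × £1,240 = £6,200
Statutory damages: £9,620 + £6,200 = £15,820
Combined damages: £920 + £15,820 = £16,740
Attorney fees: 30% of £16,740 = £5,022
Total recovery: £16,740 + £5,022 = £21,762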